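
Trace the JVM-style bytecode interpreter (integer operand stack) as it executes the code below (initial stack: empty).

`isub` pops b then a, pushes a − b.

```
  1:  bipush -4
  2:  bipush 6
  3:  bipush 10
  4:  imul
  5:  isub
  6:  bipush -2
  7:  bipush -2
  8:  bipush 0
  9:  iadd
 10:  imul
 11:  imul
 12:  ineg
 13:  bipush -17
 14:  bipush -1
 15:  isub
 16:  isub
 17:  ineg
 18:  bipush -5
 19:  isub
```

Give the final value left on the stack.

-267

bipush -4  → -4
bipush 6   → -4 6
bipush 10  → -4 6 10
imul       → -4 60
isub       → -64
bipush -2  → -64 -2
bipush -2  → -64 -2 -2
bipush 0   → -64 -2 -2 0
iadd       → -64 -2 -2
imul       → -64 4
imul       → -256
ineg       → 256
bipush -17 → 256 -17
bipush -1  → 256 -17 -1
isub       → 256 -16
isub       → 272
ineg       → -272
bipush -5  → -272 -5
isub       → -267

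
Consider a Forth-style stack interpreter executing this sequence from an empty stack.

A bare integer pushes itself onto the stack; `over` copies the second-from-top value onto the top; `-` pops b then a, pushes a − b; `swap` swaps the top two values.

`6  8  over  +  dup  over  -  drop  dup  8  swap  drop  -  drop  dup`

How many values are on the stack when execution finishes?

2

6    -> [6]
8    -> [6, 8]
over -> [6, 8, 6]
+    -> [6, 14]
dup  -> [6, 14, 14]
over -> [6, 14, 14, 14]
-    -> [6, 14, 0]
drop -> [6, 14]
dup  -> [6, 14, 14]
8    -> [6, 14, 14, 8]
swap -> [6, 14, 8, 14]
drop -> [6, 14, 8]
-    -> [6, 6]
drop -> [6]
dup  -> [6, 6]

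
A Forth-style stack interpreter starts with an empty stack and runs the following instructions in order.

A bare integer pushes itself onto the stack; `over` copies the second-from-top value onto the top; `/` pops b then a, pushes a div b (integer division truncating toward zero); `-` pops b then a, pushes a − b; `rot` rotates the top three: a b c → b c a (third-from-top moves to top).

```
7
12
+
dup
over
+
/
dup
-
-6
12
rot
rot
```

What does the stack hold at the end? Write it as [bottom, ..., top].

7     7
12    7 12
+     19
dup   19 19
over  19 19 19
+     19 38
/     0
dup   0 0
-     0
-6    0 -6
12    0 -6 12
rot   -6 12 0
rot   12 0 -6

[12, 0, -6]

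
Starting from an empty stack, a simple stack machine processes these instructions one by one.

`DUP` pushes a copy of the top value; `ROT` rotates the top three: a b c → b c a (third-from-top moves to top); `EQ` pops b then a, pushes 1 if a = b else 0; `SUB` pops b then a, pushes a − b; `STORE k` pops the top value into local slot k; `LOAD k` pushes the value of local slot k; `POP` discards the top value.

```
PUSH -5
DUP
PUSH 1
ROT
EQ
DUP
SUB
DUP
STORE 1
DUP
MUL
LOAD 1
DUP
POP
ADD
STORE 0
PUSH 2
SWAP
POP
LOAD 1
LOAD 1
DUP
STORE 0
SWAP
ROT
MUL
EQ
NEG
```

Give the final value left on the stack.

PUSH -5 : -5
DUP     : -5 -5
PUSH 1  : -5 -5 1
ROT     : -5 1 -5
EQ      : -5 0
DUP     : -5 0 0
SUB     : -5 0
DUP     : -5 0 0
STORE 1 : -5 0
DUP     : -5 0 0
MUL     : -5 0
LOAD 1  : -5 0 0
DUP     : -5 0 0 0
POP     : -5 0 0
ADD     : -5 0
STORE 0 : -5
PUSH 2  : -5 2
SWAP    : 2 -5
POP     : 2
LOAD 1  : 2 0
LOAD 1  : 2 0 0
DUP     : 2 0 0 0
STORE 0 : 2 0 0
SWAP    : 2 0 0
ROT     : 0 0 2
MUL     : 0 0
EQ      : 1
NEG     : -1

-1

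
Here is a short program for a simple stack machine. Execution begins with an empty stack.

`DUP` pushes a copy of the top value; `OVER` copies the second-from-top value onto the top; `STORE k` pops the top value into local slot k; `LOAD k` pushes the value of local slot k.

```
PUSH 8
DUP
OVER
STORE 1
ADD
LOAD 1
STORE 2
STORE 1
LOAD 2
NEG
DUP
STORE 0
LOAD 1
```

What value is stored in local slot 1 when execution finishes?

PUSH 8  → [8]
DUP     → [8, 8]
OVER    → [8, 8, 8]
STORE 1 → [8, 8]
ADD     → [16]
LOAD 1  → [16, 8]
STORE 2 → [16]
STORE 1 → []
LOAD 2  → [8]
NEG     → [-8]
DUP     → [-8, -8]
STORE 0 → [-8]
LOAD 1  → [-8, 16]

16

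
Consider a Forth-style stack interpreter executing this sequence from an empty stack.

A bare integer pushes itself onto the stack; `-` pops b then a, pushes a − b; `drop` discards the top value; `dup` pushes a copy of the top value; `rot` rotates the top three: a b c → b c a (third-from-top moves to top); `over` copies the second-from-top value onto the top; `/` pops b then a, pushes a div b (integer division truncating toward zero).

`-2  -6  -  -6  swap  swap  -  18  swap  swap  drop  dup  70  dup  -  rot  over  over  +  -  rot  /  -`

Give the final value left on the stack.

-2    -2
-6    -2 -6
-     4
-6    4 -6
swap  -6 4
swap  4 -6
-     10
18    10 18
swap  18 10
swap  10 18
drop  10
dup   10 10
70    10 10 70
dup   10 10 70 70
-     10 10 0
rot   10 0 10
over  10 0 10 0
over  10 0 10 0 10
+     10 0 10 10
-     10 0 0
rot   0 0 10
/     0 0
-     0

0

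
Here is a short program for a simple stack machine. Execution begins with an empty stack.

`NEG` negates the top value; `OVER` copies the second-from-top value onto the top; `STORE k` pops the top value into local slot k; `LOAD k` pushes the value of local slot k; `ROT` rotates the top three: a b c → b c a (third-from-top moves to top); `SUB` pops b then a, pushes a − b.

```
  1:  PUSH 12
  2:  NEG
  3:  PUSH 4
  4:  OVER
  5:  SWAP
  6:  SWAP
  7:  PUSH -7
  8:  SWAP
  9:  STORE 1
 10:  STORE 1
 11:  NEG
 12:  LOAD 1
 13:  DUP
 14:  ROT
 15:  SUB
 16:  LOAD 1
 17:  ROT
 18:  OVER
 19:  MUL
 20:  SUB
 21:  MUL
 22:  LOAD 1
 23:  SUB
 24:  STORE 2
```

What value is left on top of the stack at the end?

PUSH 12 -> 12
NEG     -> -12
PUSH 4  -> -12 4
OVER    -> -12 4 -12
SWAP    -> -12 -12 4
SWAP    -> -12 4 -12
PUSH -7 -> -12 4 -12 -7
SWAP    -> -12 4 -7 -12
STORE 1 -> -12 4 -7
STORE 1 -> -12 4
NEG     -> -12 -4
LOAD 1  -> -12 -4 -7
DUP     -> -12 -4 -7 -7
ROT     -> -12 -7 -7 -4
SUB     -> -12 -7 -3
LOAD 1  -> -12 -7 -3 -7
ROT     -> -12 -3 -7 -7
OVER    -> -12 -3 -7 -7 -7
MUL     -> -12 -3 -7 49
SUB     -> -12 -3 -56
MUL     -> -12 168
LOAD 1  -> -12 168 -7
SUB     -> -12 175
STORE 2 -> -12

-12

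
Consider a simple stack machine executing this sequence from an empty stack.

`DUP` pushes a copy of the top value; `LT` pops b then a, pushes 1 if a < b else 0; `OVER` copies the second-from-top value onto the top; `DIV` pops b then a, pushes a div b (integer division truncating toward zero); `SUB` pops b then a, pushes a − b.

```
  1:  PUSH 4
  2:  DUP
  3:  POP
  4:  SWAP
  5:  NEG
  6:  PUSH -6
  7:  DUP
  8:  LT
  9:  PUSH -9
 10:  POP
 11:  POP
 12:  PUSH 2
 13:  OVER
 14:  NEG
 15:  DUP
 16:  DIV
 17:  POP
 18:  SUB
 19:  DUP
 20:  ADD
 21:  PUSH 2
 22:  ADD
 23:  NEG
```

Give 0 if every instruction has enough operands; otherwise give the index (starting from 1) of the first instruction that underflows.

PUSH 4 → [4]
DUP    → [4, 4]
POP    → [4]
SWAP  — needs 2 operands, stack has 1 → underflow

4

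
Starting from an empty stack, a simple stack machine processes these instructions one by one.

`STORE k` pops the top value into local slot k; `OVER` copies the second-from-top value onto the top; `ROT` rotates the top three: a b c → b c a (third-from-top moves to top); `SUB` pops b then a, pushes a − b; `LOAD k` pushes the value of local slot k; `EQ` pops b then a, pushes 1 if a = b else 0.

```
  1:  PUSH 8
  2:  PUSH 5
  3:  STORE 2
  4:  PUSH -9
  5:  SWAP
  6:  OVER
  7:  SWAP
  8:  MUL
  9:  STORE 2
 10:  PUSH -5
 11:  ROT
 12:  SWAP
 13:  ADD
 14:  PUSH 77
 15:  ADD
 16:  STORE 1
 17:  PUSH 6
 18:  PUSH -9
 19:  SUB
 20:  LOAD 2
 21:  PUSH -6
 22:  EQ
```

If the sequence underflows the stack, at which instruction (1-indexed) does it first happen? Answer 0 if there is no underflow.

11

PUSH 8  : 8
PUSH 5  : 8 5
STORE 2 : 8
PUSH -9 : 8 -9
SWAP    : -9 8
OVER    : -9 8 -9
SWAP    : -9 -9 8
MUL     : -9 -72
STORE 2 : -9
PUSH -5 : -9 -5
ROT  — needs 3 operands, stack has 2 → underflow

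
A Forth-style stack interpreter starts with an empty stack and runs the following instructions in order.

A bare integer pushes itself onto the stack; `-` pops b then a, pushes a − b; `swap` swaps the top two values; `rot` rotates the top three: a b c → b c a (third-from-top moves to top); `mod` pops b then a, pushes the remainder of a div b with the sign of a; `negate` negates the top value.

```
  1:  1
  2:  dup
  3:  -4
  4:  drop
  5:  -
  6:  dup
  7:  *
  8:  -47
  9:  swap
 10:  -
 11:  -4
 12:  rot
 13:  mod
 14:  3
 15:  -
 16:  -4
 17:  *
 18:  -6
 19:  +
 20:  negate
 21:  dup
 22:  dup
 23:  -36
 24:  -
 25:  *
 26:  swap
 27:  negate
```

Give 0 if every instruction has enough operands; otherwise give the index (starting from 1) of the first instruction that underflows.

1    : [1]
dup  : [1, 1]
-4   : [1, 1, -4]
drop : [1, 1]
-    : [0]
dup  : [0, 0]
*    : [0]
-47  : [0, -47]
swap : [-47, 0]
-    : [-47]
-4   : [-47, -4]
rot  — needs 3 operands, stack has 2 → underflow

12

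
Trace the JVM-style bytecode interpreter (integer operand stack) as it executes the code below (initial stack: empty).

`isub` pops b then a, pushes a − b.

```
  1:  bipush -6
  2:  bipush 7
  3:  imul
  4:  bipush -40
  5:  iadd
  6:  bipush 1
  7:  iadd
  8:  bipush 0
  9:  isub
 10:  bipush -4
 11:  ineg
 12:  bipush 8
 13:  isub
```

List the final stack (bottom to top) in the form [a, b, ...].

bipush -6   [-6]
bipush 7    [-6, 7]
imul        [-42]
bipush -40  [-42, -40]
iadd        [-82]
bipush 1    [-82, 1]
iadd        [-81]
bipush 0    [-81, 0]
isub        [-81]
bipush -4   [-81, -4]
ineg        [-81, 4]
bipush 8    [-81, 4, 8]
isub        [-81, -4]

[-81, -4]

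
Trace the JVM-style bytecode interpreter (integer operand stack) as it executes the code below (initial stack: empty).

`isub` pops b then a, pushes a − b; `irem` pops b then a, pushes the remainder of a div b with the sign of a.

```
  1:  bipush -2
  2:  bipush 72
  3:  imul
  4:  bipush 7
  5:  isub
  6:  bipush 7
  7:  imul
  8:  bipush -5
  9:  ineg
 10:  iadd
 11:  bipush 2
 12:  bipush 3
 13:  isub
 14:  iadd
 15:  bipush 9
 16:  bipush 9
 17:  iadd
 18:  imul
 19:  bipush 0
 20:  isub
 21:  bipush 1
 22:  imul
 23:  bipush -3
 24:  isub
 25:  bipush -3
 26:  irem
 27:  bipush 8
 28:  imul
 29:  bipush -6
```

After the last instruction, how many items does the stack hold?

2

bipush -2 -> -2
bipush 72 -> -2 72
imul      -> -144
bipush 7  -> -144 7
isub      -> -151
bipush 7  -> -151 7
imul      -> -1057
bipush -5 -> -1057 -5
ineg      -> -1057 5
iadd      -> -1052
bipush 2  -> -1052 2
bipush 3  -> -1052 2 3
isub      -> -1052 -1
iadd      -> -1053
bipush 9  -> -1053 9
bipush 9  -> -1053 9 9
iadd      -> -1053 18
imul      -> -18954
bipush 0  -> -18954 0
isub      -> -18954
bipush 1  -> -18954 1
imul      -> -18954
bipush -3 -> -18954 -3
isub      -> -18951
bipush -3 -> -18951 -3
irem      -> 0
bipush 8  -> 0 8
imul      -> 0
bipush -6 -> 0 -6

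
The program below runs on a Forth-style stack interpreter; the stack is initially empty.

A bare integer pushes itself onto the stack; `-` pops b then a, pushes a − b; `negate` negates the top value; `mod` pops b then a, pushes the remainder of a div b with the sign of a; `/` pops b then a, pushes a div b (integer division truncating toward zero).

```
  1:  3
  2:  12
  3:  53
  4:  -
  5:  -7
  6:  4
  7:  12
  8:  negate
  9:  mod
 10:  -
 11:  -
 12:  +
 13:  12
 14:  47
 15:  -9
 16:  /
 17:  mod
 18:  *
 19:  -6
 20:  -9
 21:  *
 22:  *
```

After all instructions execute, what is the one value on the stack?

3      : 3
12     : 3 12
53     : 3 12 53
-      : 3 -41
-7     : 3 -41 -7
4      : 3 -41 -7 4
12     : 3 -41 -7 4 12
negate : 3 -41 -7 4 -12
mod    : 3 -41 -7 4
-      : 3 -41 -11
-      : 3 -30
+      : -27
12     : -27 12
47     : -27 12 47
-9     : -27 12 47 -9
/      : -27 12 -5
mod    : -27 2
*      : -54
-6     : -54 -6
-9     : -54 -6 -9
*      : -54 54
*      : -2916

-2916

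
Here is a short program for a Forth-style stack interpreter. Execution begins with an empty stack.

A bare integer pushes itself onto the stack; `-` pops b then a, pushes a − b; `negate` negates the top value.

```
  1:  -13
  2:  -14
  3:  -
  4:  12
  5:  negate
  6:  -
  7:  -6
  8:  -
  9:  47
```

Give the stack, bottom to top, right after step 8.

-13     [-13]
-14     [-13, -14]
-       [1]
12      [1, 12]
negate  [1, -12]
-       [13]
-6      [13, -6]
-       [19]

[19]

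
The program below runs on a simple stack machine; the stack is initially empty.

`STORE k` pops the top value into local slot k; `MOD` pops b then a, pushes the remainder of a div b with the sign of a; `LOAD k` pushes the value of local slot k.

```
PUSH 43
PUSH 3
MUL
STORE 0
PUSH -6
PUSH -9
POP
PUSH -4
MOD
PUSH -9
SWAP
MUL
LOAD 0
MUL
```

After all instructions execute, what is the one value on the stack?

2322

PUSH 43  43
PUSH 3   43 3
MUL      129
STORE 0  (empty)
PUSH -6  -6
PUSH -9  -6 -9
POP      -6
PUSH -4  -6 -4
MOD      -2
PUSH -9  -2 -9
SWAP     -9 -2
MUL      18
LOAD 0   18 129
MUL      2322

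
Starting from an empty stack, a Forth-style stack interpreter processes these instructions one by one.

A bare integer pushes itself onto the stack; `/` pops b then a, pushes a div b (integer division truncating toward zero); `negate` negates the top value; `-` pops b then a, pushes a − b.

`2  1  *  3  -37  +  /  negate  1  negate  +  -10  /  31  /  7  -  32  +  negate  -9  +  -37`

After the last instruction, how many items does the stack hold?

2      → 2
1      → 2 1
*      → 2
3      → 2 3
-37    → 2 3 -37
+      → 2 -34
/      → 0
negate → 0
1      → 0 1
negate → 0 -1
+      → -1
-10    → -1 -10
/      → 0
31     → 0 31
/      → 0
7      → 0 7
-      → -7
32     → -7 32
+      → 25
negate → -25
-9     → -25 -9
+      → -34
-37    → -34 -37

2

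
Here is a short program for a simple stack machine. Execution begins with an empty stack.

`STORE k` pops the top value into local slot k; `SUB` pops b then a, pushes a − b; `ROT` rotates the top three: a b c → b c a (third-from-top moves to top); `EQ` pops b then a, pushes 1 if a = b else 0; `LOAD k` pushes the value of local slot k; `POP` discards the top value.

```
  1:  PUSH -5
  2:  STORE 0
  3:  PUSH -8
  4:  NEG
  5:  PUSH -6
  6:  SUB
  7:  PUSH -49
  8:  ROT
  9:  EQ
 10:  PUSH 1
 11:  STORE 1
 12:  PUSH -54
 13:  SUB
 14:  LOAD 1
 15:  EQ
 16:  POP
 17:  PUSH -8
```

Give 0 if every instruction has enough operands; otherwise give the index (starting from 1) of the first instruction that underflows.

PUSH -5  : [-5]
STORE 0  : []
PUSH -8  : [-8]
NEG      : [8]
PUSH -6  : [8, -6]
SUB      : [14]
PUSH -49 : [14, -49]
ROT  — needs 3 operands, stack has 2 → underflow

8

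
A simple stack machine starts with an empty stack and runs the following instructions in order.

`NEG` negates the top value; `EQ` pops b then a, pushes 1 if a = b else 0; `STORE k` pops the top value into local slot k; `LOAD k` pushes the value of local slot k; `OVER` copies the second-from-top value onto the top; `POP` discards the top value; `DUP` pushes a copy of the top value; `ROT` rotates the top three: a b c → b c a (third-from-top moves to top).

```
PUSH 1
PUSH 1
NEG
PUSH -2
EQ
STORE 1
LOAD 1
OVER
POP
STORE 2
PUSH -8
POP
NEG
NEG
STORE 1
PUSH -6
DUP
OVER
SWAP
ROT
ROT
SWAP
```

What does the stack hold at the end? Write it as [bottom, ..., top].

[-6, -6, -6]

PUSH 1  -> [1]
PUSH 1  -> [1, 1]
NEG     -> [1, -1]
PUSH -2 -> [1, -1, -2]
EQ      -> [1, 0]
STORE 1 -> [1]
LOAD 1  -> [1, 0]
OVER    -> [1, 0, 1]
POP     -> [1, 0]
STORE 2 -> [1]
PUSH -8 -> [1, -8]
POP     -> [1]
NEG     -> [-1]
NEG     -> [1]
STORE 1 -> []
PUSH -6 -> [-6]
DUP     -> [-6, -6]
OVER    -> [-6, -6, -6]
SWAP    -> [-6, -6, -6]
ROT     -> [-6, -6, -6]
ROT     -> [-6, -6, -6]
SWAP    -> [-6, -6, -6]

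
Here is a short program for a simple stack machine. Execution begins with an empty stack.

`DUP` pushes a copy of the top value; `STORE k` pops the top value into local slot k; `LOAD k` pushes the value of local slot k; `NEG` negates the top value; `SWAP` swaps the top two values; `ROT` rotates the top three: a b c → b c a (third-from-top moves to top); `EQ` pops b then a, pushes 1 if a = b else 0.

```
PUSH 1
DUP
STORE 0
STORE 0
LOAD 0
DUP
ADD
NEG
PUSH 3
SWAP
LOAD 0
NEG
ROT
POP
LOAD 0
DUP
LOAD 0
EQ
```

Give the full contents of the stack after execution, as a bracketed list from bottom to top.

[-2, -1, 1, 1]

PUSH 1   1
DUP      1 1
STORE 0  1
STORE 0  (empty)
LOAD 0   1
DUP      1 1
ADD      2
NEG      -2
PUSH 3   -2 3
SWAP     3 -2
LOAD 0   3 -2 1
NEG      3 -2 -1
ROT      -2 -1 3
POP      -2 -1
LOAD 0   -2 -1 1
DUP      -2 -1 1 1
LOAD 0   -2 -1 1 1 1
EQ       -2 -1 1 1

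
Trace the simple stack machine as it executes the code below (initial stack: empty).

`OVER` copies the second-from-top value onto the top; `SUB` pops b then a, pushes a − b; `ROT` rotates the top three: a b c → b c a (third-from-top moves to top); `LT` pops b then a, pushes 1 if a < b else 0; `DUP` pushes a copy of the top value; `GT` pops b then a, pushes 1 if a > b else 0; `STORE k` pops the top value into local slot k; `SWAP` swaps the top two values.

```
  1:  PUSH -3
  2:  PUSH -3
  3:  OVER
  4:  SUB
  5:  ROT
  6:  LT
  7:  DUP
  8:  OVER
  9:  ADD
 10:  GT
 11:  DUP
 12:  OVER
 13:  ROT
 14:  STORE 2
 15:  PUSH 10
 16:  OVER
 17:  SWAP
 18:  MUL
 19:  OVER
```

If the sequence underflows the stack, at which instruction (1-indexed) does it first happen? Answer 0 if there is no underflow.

PUSH -3 -> -3
PUSH -3 -> -3 -3
OVER    -> -3 -3 -3
SUB     -> -3 0
ROT  — needs 3 operands, stack has 2 → underflow

5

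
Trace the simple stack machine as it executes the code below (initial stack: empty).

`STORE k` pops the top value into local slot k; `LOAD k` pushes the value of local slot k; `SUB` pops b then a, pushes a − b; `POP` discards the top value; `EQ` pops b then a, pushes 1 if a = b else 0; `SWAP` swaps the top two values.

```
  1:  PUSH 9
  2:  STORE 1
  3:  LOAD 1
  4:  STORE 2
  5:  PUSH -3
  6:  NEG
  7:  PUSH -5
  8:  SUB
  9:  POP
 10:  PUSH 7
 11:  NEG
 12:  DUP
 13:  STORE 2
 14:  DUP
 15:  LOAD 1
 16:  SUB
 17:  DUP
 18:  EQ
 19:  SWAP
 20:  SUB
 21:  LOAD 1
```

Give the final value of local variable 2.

-7

PUSH 9  → 9
STORE 1 → (empty)
LOAD 1  → 9
STORE 2 → (empty)
PUSH -3 → -3
NEG     → 3
PUSH -5 → 3 -5
SUB     → 8
POP     → (empty)
PUSH 7  → 7
NEG     → -7
DUP     → -7 -7
STORE 2 → -7
DUP     → -7 -7
LOAD 1  → -7 -7 9
SUB     → -7 -16
DUP     → -7 -16 -16
EQ      → -7 1
SWAP    → 1 -7
SUB     → 8
LOAD 1  → 8 9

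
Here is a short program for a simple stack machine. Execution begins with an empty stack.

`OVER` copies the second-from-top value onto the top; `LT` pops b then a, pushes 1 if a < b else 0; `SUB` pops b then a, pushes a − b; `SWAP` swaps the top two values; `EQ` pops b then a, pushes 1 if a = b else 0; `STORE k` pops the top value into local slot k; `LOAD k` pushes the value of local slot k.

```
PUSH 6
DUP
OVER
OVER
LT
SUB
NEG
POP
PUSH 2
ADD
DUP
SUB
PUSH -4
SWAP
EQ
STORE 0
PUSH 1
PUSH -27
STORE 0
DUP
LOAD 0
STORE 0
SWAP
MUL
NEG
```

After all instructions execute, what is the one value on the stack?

PUSH 6    [6]
DUP       [6, 6]
OVER      [6, 6, 6]
OVER      [6, 6, 6, 6]
LT        [6, 6, 0]
SUB       [6, 6]
NEG       [6, -6]
POP       [6]
PUSH 2    [6, 2]
ADD       [8]
DUP       [8, 8]
SUB       [0]
PUSH -4   [0, -4]
SWAP      [-4, 0]
EQ        [0]
STORE 0   []
PUSH 1    [1]
PUSH -27  [1, -27]
STORE 0   [1]
DUP       [1, 1]
LOAD 0    [1, 1, -27]
STORE 0   [1, 1]
SWAP      [1, 1]
MUL       [1]
NEG       [-1]

-1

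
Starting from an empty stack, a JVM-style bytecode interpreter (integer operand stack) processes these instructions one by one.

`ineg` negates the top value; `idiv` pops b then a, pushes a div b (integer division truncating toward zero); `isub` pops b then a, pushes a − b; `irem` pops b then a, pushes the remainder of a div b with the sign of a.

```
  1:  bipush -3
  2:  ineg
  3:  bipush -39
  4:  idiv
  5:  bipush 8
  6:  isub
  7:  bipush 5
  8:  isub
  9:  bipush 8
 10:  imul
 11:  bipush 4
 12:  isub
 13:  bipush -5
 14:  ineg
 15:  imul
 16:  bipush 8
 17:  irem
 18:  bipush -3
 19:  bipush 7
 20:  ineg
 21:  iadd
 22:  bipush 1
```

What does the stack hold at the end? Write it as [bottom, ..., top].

bipush -3  → -3
ineg       → 3
bipush -39 → 3 -39
idiv       → 0
bipush 8   → 0 8
isub       → -8
bipush 5   → -8 5
isub       → -13
bipush 8   → -13 8
imul       → -104
bipush 4   → -104 4
isub       → -108
bipush -5  → -108 -5
ineg       → -108 5
imul       → -540
bipush 8   → -540 8
irem       → -4
bipush -3  → -4 -3
bipush 7   → -4 -3 7
ineg       → -4 -3 -7
iadd       → -4 -10
bipush 1   → -4 -10 1

[-4, -10, 1]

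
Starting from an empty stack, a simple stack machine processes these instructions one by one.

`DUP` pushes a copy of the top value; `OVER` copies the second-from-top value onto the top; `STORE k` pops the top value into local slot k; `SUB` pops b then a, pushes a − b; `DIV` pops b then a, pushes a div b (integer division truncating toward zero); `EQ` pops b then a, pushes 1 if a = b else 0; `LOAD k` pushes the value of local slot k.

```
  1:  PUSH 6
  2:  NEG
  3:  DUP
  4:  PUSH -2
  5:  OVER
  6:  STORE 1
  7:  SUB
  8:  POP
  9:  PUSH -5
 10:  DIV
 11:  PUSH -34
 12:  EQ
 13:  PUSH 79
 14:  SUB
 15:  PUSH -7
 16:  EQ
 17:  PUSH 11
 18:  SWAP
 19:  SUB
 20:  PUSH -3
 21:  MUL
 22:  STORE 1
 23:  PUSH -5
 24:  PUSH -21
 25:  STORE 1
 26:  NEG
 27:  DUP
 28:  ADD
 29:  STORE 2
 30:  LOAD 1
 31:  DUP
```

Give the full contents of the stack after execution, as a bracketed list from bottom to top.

PUSH 6   : 6
NEG      : -6
DUP      : -6 -6
PUSH -2  : -6 -6 -2
OVER     : -6 -6 -2 -6
STORE 1  : -6 -6 -2
SUB      : -6 -4
POP      : -6
PUSH -5  : -6 -5
DIV      : 1
PUSH -34 : 1 -34
EQ       : 0
PUSH 79  : 0 79
SUB      : -79
PUSH -7  : -79 -7
EQ       : 0
PUSH 11  : 0 11
SWAP     : 11 0
SUB      : 11
PUSH -3  : 11 -3
MUL      : -33
STORE 1  : (empty)
PUSH -5  : -5
PUSH -21 : -5 -21
STORE 1  : -5
NEG      : 5
DUP      : 5 5
ADD      : 10
STORE 2  : (empty)
LOAD 1   : -21
DUP      : -21 -21

[-21, -21]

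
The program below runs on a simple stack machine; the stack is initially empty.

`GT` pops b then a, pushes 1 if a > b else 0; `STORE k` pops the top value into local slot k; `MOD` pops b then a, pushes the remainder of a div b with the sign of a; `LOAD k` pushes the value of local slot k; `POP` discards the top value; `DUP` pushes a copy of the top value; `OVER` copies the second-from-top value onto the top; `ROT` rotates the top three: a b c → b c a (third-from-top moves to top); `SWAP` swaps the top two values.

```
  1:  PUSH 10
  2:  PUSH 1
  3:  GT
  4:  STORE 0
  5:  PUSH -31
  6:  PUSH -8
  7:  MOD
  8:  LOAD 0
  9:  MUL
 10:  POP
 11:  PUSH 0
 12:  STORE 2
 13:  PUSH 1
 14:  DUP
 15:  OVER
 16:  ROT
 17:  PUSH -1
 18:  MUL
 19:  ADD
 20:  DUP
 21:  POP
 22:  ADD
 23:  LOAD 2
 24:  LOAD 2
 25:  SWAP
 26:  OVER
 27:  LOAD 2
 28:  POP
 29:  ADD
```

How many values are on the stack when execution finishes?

PUSH 10   [10]
PUSH 1    [10, 1]
GT        [1]
STORE 0   []
PUSH -31  [-31]
PUSH -8   [-31, -8]
MOD       [-7]
LOAD 0    [-7, 1]
MUL       [-7]
POP       []
PUSH 0    [0]
STORE 2   []
PUSH 1    [1]
DUP       [1, 1]
OVER      [1, 1, 1]
ROT       [1, 1, 1]
PUSH -1   [1, 1, 1, -1]
MUL       [1, 1, -1]
ADD       [1, 0]
DUP       [1, 0, 0]
POP       [1, 0]
ADD       [1]
LOAD 2    [1, 0]
LOAD 2    [1, 0, 0]
SWAP      [1, 0, 0]
OVER      [1, 0, 0, 0]
LOAD 2    [1, 0, 0, 0, 0]
POP       [1, 0, 0, 0]
ADD       [1, 0, 0]

3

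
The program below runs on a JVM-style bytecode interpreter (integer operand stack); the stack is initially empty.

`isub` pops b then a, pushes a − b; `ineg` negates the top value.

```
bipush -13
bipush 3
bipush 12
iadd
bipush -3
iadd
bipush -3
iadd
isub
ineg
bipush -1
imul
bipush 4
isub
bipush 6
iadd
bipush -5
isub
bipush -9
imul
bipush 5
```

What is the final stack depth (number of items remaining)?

bipush -13 -> [-13]
bipush 3   -> [-13, 3]
bipush 12  -> [-13, 3, 12]
iadd       -> [-13, 15]
bipush -3  -> [-13, 15, -3]
iadd       -> [-13, 12]
bipush -3  -> [-13, 12, -3]
iadd       -> [-13, 9]
isub       -> [-22]
ineg       -> [22]
bipush -1  -> [22, -1]
imul       -> [-22]
bipush 4   -> [-22, 4]
isub       -> [-26]
bipush 6   -> [-26, 6]
iadd       -> [-20]
bipush -5  -> [-20, -5]
isub       -> [-15]
bipush -9  -> [-15, -9]
imul       -> [135]
bipush 5   -> [135, 5]

2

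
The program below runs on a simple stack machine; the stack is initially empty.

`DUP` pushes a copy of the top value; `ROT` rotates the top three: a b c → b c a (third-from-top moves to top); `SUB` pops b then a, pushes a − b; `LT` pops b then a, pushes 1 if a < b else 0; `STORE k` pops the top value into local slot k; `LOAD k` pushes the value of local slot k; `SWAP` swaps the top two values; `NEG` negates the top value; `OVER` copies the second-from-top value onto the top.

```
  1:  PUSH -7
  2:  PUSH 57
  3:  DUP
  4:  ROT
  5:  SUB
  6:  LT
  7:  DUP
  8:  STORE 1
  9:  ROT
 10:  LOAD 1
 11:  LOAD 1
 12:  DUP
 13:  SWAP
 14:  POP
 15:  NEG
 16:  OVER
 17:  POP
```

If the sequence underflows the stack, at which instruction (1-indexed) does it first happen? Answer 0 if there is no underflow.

PUSH -7 -> [-7]
PUSH 57 -> [-7, 57]
DUP     -> [-7, 57, 57]
ROT     -> [57, 57, -7]
SUB     -> [57, 64]
LT      -> [1]
DUP     -> [1, 1]
STORE 1 -> [1]
ROT  — needs 3 operands, stack has 1 → underflow

9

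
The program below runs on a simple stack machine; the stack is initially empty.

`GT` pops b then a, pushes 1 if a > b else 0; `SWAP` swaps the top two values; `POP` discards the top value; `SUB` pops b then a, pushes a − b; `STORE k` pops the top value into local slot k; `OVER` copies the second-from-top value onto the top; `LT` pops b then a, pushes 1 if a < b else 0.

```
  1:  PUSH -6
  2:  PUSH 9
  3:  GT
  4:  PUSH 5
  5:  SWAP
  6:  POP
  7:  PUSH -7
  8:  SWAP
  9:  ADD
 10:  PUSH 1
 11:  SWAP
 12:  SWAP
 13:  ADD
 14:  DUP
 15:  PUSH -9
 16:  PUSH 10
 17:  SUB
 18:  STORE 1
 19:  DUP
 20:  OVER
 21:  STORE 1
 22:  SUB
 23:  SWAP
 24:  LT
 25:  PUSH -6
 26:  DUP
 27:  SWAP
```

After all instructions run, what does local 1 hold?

PUSH -6 : [-6]
PUSH 9  : [-6, 9]
GT      : [0]
PUSH 5  : [0, 5]
SWAP    : [5, 0]
POP     : [5]
PUSH -7 : [5, -7]
SWAP    : [-7, 5]
ADD     : [-2]
PUSH 1  : [-2, 1]
SWAP    : [1, -2]
SWAP    : [-2, 1]
ADD     : [-1]
DUP     : [-1, -1]
PUSH -9 : [-1, -1, -9]
PUSH 10 : [-1, -1, -9, 10]
SUB     : [-1, -1, -19]
STORE 1 : [-1, -1]
DUP     : [-1, -1, -1]
OVER    : [-1, -1, -1, -1]
STORE 1 : [-1, -1, -1]
SUB     : [-1, 0]
SWAP    : [0, -1]
LT      : [0]
PUSH -6 : [0, -6]
DUP     : [0, -6, -6]
SWAP    : [0, -6, -6]

-1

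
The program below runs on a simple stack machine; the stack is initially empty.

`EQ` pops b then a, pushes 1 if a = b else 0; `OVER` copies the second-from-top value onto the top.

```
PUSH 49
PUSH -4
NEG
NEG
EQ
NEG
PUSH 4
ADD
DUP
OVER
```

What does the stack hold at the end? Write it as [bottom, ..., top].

[4, 4, 4]

PUSH 49 -> [49]
PUSH -4 -> [49, -4]
NEG     -> [49, 4]
NEG     -> [49, -4]
EQ      -> [0]
NEG     -> [0]
PUSH 4  -> [0, 4]
ADD     -> [4]
DUP     -> [4, 4]
OVER    -> [4, 4, 4]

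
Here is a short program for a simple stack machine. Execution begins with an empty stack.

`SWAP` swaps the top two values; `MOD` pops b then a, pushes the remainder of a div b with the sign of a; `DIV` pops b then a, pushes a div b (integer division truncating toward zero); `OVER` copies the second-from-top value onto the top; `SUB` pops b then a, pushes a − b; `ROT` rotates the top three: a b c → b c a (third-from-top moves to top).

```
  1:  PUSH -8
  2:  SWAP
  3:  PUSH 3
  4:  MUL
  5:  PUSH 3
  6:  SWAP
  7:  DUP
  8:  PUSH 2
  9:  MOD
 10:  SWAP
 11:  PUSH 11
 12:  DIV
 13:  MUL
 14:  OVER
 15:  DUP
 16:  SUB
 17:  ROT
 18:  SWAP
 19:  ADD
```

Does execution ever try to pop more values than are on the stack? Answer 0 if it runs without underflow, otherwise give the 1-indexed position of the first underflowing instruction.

2

PUSH -8 : [-8]
SWAP  — needs 2 operands, stack has 1 → underflow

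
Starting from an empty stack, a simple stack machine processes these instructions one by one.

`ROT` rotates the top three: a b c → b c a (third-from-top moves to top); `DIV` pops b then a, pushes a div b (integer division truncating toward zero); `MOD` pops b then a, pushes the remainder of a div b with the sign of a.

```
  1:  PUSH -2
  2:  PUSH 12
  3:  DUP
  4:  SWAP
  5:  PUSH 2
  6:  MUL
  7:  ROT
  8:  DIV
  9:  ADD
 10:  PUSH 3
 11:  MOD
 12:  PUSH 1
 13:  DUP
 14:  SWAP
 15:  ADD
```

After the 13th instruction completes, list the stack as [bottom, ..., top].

[0, 1, 1]

PUSH -2  [-2]
PUSH 12  [-2, 12]
DUP      [-2, 12, 12]
SWAP     [-2, 12, 12]
PUSH 2   [-2, 12, 12, 2]
MUL      [-2, 12, 24]
ROT      [12, 24, -2]
DIV      [12, -12]
ADD      [0]
PUSH 3   [0, 3]
MOD      [0]
PUSH 1   [0, 1]
DUP      [0, 1, 1]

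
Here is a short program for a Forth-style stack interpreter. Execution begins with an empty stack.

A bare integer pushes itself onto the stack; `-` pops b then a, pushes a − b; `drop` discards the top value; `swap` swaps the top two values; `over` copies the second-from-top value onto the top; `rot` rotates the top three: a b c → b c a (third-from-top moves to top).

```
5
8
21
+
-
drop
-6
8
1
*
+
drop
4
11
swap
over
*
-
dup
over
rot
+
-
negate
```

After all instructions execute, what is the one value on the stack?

-33

5      -> [5]
8      -> [5, 8]
21     -> [5, 8, 21]
+      -> [5, 29]
-      -> [-24]
drop   -> []
-6     -> [-6]
8      -> [-6, 8]
1      -> [-6, 8, 1]
*      -> [-6, 8]
+      -> [2]
drop   -> []
4      -> [4]
11     -> [4, 11]
swap   -> [11, 4]
over   -> [11, 4, 11]
*      -> [11, 44]
-      -> [-33]
dup    -> [-33, -33]
over   -> [-33, -33, -33]
rot    -> [-33, -33, -33]
+      -> [-33, -66]
-      -> [33]
negate -> [-33]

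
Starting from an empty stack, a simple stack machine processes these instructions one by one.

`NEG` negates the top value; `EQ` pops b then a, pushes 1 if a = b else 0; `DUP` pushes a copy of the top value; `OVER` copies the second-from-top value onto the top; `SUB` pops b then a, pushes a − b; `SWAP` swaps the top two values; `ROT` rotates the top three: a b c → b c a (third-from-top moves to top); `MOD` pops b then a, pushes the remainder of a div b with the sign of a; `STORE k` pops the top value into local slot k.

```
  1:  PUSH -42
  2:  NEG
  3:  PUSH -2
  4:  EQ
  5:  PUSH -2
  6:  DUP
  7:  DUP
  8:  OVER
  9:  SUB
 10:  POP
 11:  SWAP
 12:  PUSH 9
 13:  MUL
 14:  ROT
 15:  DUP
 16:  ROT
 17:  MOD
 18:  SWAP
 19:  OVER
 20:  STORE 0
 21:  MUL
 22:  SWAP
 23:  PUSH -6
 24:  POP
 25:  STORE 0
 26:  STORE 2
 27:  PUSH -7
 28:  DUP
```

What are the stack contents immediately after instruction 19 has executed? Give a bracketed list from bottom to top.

[-2, 0, 0, 0]

PUSH -42  [-42]
NEG       [42]
PUSH -2   [42, -2]
EQ        [0]
PUSH -2   [0, -2]
DUP       [0, -2, -2]
DUP       [0, -2, -2, -2]
OVER      [0, -2, -2, -2, -2]
SUB       [0, -2, -2, 0]
POP       [0, -2, -2]
SWAP      [0, -2, -2]
PUSH 9    [0, -2, -2, 9]
MUL       [0, -2, -18]
ROT       [-2, -18, 0]
DUP       [-2, -18, 0, 0]
ROT       [-2, 0, 0, -18]
MOD       [-2, 0, 0]
SWAP      [-2, 0, 0]
OVER      [-2, 0, 0, 0]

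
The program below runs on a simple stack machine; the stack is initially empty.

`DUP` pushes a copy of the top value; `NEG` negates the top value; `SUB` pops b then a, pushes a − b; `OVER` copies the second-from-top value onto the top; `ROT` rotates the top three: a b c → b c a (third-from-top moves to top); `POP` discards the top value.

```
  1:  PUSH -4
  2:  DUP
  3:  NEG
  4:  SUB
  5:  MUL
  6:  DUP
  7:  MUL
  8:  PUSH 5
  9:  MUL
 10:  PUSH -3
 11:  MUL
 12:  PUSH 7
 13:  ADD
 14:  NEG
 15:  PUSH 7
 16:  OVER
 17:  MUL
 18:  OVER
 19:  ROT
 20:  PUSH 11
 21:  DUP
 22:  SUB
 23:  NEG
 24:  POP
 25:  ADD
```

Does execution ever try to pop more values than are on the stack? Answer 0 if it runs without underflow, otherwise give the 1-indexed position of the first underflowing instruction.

5

PUSH -4 → -4
DUP     → -4 -4
NEG     → -4 4
SUB     → -8
MUL  — needs 2 operands, stack has 1 → underflow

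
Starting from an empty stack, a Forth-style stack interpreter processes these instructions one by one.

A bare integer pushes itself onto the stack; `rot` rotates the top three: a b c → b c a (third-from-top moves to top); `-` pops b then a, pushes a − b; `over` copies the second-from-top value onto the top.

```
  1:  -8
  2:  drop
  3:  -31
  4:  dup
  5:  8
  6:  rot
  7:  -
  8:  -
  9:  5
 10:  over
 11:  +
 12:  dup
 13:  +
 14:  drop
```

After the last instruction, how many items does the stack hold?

-8   : -8
drop : (empty)
-31  : -31
dup  : -31 -31
8    : -31 -31 8
rot  : -31 8 -31
-    : -31 39
-    : -70
5    : -70 5
over : -70 5 -70
+    : -70 -65
dup  : -70 -65 -65
+    : -70 -130
drop : -70

1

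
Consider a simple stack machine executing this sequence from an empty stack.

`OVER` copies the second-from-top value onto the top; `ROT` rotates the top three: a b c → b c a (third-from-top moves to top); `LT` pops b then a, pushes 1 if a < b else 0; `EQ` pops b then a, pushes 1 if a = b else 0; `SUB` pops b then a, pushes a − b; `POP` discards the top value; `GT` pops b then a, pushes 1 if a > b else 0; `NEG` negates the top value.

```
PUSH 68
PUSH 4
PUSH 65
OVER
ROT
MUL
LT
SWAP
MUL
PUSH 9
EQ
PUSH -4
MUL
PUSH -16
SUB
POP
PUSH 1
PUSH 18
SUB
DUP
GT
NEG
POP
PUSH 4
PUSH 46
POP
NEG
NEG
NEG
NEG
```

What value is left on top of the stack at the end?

PUSH 68   [68]
PUSH 4    [68, 4]
PUSH 65   [68, 4, 65]
OVER      [68, 4, 65, 4]
ROT       [68, 65, 4, 4]
MUL       [68, 65, 16]
LT        [68, 0]
SWAP      [0, 68]
MUL       [0]
PUSH 9    [0, 9]
EQ        [0]
PUSH -4   [0, -4]
MUL       [0]
PUSH -16  [0, -16]
SUB       [16]
POP       []
PUSH 1    [1]
PUSH 18   [1, 18]
SUB       [-17]
DUP       [-17, -17]
GT        [0]
NEG       [0]
POP       []
PUSH 4    [4]
PUSH 46   [4, 46]
POP       [4]
NEG       [-4]
NEG       [4]
NEG       [-4]
NEG       [4]

4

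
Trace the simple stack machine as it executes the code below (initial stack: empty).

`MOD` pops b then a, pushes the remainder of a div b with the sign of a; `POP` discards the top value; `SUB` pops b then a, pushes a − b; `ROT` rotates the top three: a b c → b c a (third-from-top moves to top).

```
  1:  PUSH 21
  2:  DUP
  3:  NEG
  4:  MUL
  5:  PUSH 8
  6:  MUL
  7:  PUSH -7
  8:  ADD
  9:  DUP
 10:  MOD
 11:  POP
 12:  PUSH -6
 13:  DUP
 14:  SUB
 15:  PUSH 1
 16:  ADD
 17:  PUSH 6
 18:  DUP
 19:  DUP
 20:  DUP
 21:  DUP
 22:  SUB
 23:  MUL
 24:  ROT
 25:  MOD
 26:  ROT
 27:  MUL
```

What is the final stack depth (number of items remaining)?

2

PUSH 21 -> 21
DUP     -> 21 21
NEG     -> 21 -21
MUL     -> -441
PUSH 8  -> -441 8
MUL     -> -3528
PUSH -7 -> -3528 -7
ADD     -> -3535
DUP     -> -3535 -3535
MOD     -> 0
POP     -> (empty)
PUSH -6 -> -6
DUP     -> -6 -6
SUB     -> 0
PUSH 1  -> 0 1
ADD     -> 1
PUSH 6  -> 1 6
DUP     -> 1 6 6
DUP     -> 1 6 6 6
DUP     -> 1 6 6 6 6
DUP     -> 1 6 6 6 6 6
SUB     -> 1 6 6 6 0
MUL     -> 1 6 6 0
ROT     -> 1 6 0 6
MOD     -> 1 6 0
ROT     -> 6 0 1
MUL     -> 6 0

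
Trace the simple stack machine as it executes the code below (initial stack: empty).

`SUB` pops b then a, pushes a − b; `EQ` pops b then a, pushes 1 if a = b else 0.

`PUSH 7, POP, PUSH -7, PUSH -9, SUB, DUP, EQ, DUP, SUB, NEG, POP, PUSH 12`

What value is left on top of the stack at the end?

12

PUSH 7  : [7]
POP     : []
PUSH -7 : [-7]
PUSH -9 : [-7, -9]
SUB     : [2]
DUP     : [2, 2]
EQ      : [1]
DUP     : [1, 1]
SUB     : [0]
NEG     : [0]
POP     : []
PUSH 12 : [12]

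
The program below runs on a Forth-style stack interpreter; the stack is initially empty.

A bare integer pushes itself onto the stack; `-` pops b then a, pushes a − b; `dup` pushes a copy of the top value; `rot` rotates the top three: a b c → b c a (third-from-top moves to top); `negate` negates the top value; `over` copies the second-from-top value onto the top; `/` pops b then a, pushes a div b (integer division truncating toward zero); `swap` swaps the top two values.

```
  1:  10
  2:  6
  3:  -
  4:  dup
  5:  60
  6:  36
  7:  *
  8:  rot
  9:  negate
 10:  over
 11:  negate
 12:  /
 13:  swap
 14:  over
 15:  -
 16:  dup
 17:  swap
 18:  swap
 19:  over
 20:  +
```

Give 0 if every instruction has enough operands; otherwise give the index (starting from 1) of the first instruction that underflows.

0

10     : [10]
6      : [10, 6]
-      : [4]
dup    : [4, 4]
60     : [4, 4, 60]
36     : [4, 4, 60, 36]
*      : [4, 4, 2160]
rot    : [4, 2160, 4]
negate : [4, 2160, -4]
over   : [4, 2160, -4, 2160]
negate : [4, 2160, -4, -2160]
/      : [4, 2160, 0]
swap   : [4, 0, 2160]
over   : [4, 0, 2160, 0]
-      : [4, 0, 2160]
dup    : [4, 0, 2160, 2160]
swap   : [4, 0, 2160, 2160]
swap   : [4, 0, 2160, 2160]
over   : [4, 0, 2160, 2160, 2160]
+      : [4, 0, 2160, 4320]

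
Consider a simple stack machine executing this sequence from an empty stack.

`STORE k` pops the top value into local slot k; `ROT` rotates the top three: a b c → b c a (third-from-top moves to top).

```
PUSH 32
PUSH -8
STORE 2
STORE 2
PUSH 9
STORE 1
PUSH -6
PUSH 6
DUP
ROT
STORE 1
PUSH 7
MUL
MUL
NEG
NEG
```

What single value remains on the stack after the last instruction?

PUSH 32 -> 32
PUSH -8 -> 32 -8
STORE 2 -> 32
STORE 2 -> (empty)
PUSH 9  -> 9
STORE 1 -> (empty)
PUSH -6 -> -6
PUSH 6  -> -6 6
DUP     -> -6 6 6
ROT     -> 6 6 -6
STORE 1 -> 6 6
PUSH 7  -> 6 6 7
MUL     -> 6 42
MUL     -> 252
NEG     -> -252
NEG     -> 252

252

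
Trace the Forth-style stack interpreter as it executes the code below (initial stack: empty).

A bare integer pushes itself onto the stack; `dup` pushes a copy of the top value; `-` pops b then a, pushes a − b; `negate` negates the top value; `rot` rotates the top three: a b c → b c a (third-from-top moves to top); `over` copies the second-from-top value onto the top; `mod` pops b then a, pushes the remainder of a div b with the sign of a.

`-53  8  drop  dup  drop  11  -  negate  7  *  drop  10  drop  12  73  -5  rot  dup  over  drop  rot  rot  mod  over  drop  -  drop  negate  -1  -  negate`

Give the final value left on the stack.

72

-53     [-53]
8       [-53, 8]
drop    [-53]
dup     [-53, -53]
drop    [-53]
11      [-53, 11]
-       [-64]
negate  [64]
7       [64, 7]
*       [448]
drop    []
10      [10]
drop    []
12      [12]
73      [12, 73]
-5      [12, 73, -5]
rot     [73, -5, 12]
dup     [73, -5, 12, 12]
over    [73, -5, 12, 12, 12]
drop    [73, -5, 12, 12]
rot     [73, 12, 12, -5]
rot     [73, 12, -5, 12]
mod     [73, 12, -5]
over    [73, 12, -5, 12]
drop    [73, 12, -5]
-       [73, 17]
drop    [73]
negate  [-73]
-1      [-73, -1]
-       [-72]
negate  [72]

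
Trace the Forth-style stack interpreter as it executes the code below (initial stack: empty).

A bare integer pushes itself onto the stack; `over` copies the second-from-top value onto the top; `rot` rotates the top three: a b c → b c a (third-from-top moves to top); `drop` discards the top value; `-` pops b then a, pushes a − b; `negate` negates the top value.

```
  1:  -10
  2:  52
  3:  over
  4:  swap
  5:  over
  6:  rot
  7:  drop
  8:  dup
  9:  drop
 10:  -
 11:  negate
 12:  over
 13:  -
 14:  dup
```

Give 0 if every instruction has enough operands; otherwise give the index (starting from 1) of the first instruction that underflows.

-10    : -10
52     : -10 52
over   : -10 52 -10
swap   : -10 -10 52
over   : -10 -10 52 -10
rot    : -10 52 -10 -10
drop   : -10 52 -10
dup    : -10 52 -10 -10
drop   : -10 52 -10
-      : -10 62
negate : -10 -62
over   : -10 -62 -10
-      : -10 -52
dup    : -10 -52 -52

0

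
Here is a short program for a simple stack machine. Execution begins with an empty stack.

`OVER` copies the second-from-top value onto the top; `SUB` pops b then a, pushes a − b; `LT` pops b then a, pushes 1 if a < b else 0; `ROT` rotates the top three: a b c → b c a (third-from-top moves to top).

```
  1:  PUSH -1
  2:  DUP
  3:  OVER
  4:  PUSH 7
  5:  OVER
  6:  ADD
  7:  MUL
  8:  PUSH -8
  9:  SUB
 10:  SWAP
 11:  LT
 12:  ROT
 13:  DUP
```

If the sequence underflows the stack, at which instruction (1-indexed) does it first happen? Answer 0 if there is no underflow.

12

PUSH -1 : -1
DUP     : -1 -1
OVER    : -1 -1 -1
PUSH 7  : -1 -1 -1 7
OVER    : -1 -1 -1 7 -1
ADD     : -1 -1 -1 6
MUL     : -1 -1 -6
PUSH -8 : -1 -1 -6 -8
SUB     : -1 -1 2
SWAP    : -1 2 -1
LT      : -1 0
ROT  — needs 3 operands, stack has 2 → underflow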